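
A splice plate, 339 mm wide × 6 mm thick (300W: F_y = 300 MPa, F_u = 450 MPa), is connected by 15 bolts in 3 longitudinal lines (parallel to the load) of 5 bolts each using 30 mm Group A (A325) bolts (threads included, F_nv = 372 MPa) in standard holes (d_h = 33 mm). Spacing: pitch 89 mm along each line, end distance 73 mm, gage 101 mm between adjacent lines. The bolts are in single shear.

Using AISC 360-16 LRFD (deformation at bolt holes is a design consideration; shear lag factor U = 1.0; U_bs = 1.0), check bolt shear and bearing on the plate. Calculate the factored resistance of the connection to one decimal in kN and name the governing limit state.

2044.8 kN (bearing governs)

Bolt shear: A_b = π(30)²/4 = 706.86 mm². φR_n = 0.75 × 372 × 706.86 × 15 × 1 = 2958.2 kN.
Bearing (6 mm plate, F_u = 450 MPa): end bolts L_c = 73 − 33/2 = 56.5, R_n = min(1.2×56.5×6×450, 2.4×30×6×450) = 183.06 kN/bolt; interior L_c = 89 − 33 = 56, R_n = 181.44 kN/bolt. φR_n = 0.75 × (3×183.06 + 12×181.44) = 2044.8 kN.
Governing: min(2958.2, 2044.8) = 2044.8 kN → bearing.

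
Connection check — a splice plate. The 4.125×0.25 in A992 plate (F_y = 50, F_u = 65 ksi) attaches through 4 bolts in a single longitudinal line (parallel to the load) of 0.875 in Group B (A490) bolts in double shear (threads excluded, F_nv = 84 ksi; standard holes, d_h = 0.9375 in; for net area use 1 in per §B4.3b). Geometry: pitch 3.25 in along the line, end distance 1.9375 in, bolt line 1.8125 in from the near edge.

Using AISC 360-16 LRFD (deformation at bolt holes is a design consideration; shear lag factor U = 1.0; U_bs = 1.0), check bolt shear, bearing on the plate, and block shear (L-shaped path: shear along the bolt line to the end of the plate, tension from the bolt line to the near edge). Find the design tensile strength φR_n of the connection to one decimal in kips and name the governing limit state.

75.9 kips (block shear governs)

Bolt shear: A_b = π(0.875)²/4 = 0.60132 in². φR_n = 0.75 × 84 × 0.60132 × 4 × 2 = 303.1 kips.
Bearing (0.25 in plate, F_u = 65 ksi): end bolts L_c = 1.9375 − 0.9375/2 = 1.46875, R_n = min(1.2×1.46875×0.25×65, 2.4×0.875×0.25×65) = 28.641 kips/bolt; interior L_c = 3.25 − 0.9375 = 2.3125, R_n = 34.125 kips/bolt. φR_n = 0.75 × (1×28.641 + 3×34.125) = 98.3 kips.
Block shear: shear path 1×[1.9375+3×3.25] = 1×11.6875 in, A_gv = 2.9219, A_nv = 1×(11.6875 − 3.5×1)×0.25 = 2.0469 in²; tension to near edge: (1.8125 − 0.5×1)×0.25 = 0.32813 in². R_n = min(0.6×65×2.0469, 0.6×50×2.9219) + 1.0×65×0.32813 = min(79.829, 87.657) + 21.328 = 101.16 kips. φR_n = 0.75 × 101.16 = 75.9 kips.
Governing: min(303.1, 98.3, 75.9) = 75.9 kips → block shear.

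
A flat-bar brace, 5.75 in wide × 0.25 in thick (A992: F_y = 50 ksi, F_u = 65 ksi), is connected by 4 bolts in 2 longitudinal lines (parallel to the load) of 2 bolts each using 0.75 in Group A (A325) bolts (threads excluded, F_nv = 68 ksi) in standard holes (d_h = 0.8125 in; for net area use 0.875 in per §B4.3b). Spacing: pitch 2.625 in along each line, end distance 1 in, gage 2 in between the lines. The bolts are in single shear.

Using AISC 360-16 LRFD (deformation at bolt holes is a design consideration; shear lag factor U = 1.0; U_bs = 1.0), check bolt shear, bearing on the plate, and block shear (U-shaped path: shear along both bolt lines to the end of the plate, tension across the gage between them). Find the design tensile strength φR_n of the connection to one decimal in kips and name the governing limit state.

Bolt shear: A_b = π(0.75)²/4 = 0.44179 in². φR_n = 0.75 × 68 × 0.44179 × 4 × 1 = 90.1 kips.
Bearing (0.25 in plate, F_u = 65 ksi): end bolts L_c = 1 − 0.8125/2 = 0.59375, R_n = min(1.2×0.59375×0.25×65, 2.4×0.75×0.25×65) = 11.578 kips/bolt; interior L_c = 2.625 − 0.8125 = 1.8125, R_n = 29.25 kips/bolt. φR_n = 0.75 × (2×11.578 + 2×29.25) = 61.2 kips.
Block shear: shear path 2×[1+1×2.625] = 2×3.625 in, A_gv = 1.8125, A_nv = 2×(3.625 − 1.5×0.875)×0.25 = 1.1563 in²; tension across gage: (2 − 1×0.875)×0.25 = 0.28125 in². R_n = min(0.6×65×1.1563, 0.6×50×1.8125) + 1.0×65×0.28125 = min(45.096, 54.375) + 18.281 = 63.377 kips. φR_n = 0.75 × 63.377 = 47.5 kips.
Governing: min(90.1, 61.2, 47.5) = 47.5 kips → block shear.

47.5 kips (block shear governs)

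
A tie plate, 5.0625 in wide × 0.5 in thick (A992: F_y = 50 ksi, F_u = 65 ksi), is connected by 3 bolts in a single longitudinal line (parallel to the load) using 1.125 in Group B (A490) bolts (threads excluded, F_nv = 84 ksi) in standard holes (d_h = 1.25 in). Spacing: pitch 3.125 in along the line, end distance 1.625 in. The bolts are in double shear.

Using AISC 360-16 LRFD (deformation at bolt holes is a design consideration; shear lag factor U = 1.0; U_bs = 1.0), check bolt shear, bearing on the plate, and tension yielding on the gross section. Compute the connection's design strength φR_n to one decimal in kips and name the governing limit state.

Bolt shear: A_b = π(1.125)²/4 = 0.99402 in². φR_n = 0.75 × 84 × 0.99402 × 3 × 2 = 375.7 kips.
Bearing (0.5 in plate, F_u = 65 ksi): end bolts L_c = 1.625 − 1.25/2 = 1, R_n = min(1.2×1×0.5×65, 2.4×1.125×0.5×65) = 39 kips/bolt; interior L_c = 3.125 − 1.25 = 1.875, R_n = 73.125 kips/bolt. φR_n = 0.75 × (1×39 + 2×73.125) = 138.9 kips.
Tension yield (gross): A_g = 5.0625×0.5 = 2.5313 in². φR_n = 0.90 × 50 × 2.5313 = 113.9 kips.
Governing: min(375.7, 138.9, 113.9) = 113.9 kips → gross-section yield.

113.9 kips (gross-section yield governs)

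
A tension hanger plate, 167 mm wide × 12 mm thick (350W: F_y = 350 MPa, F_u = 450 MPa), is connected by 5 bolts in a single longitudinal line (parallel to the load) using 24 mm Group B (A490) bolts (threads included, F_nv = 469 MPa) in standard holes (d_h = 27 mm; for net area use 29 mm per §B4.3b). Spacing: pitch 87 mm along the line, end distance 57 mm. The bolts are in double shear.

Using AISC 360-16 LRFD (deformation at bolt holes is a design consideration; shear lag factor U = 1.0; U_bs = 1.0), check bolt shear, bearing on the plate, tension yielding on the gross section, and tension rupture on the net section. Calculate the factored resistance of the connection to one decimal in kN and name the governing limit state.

558.9 kN (net-section rupture governs)

Bolt shear: A_b = π(24)²/4 = 452.39 mm². φR_n = 0.75 × 469 × 452.39 × 5 × 2 = 1591.3 kN.
Bearing (12 mm plate, F_u = 450 MPa): end bolts L_c = 57 − 27/2 = 43.5, R_n = min(1.2×43.5×12×450, 2.4×24×12×450) = 281.88 kN/bolt; interior L_c = 87 − 27 = 60, R_n = 311.04 kN/bolt. φR_n = 0.75 × (1×281.88 + 4×311.04) = 1144.5 kN.
Tension yield (gross): A_g = 167×12 = 2004 mm². φR_n = 0.90 × 350 × 2004 = 631.3 kN.
Tension rupture (net): A_n = (167 − 1×29)×12 = 1656 mm² (U = 1.0, A_e = A_n). φR_n = 0.75 × 450 × 1656 = 558.9 kN.
Governing: min(1591.3, 1144.5, 631.3, 558.9) = 558.9 kN → net-section rupture.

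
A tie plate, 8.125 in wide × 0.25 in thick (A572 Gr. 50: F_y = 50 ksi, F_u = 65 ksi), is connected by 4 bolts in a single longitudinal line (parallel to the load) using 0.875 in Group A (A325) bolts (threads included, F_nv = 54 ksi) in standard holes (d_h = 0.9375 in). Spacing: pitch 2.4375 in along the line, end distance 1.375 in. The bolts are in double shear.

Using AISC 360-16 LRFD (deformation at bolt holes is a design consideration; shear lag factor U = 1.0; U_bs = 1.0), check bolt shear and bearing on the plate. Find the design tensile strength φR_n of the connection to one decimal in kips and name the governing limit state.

79.1 kips (bearing governs)

Bolt shear: A_b = π(0.875)²/4 = 0.60132 in². φR_n = 0.75 × 54 × 0.60132 × 4 × 2 = 194.8 kips.
Bearing (0.25 in plate, F_u = 65 ksi): end bolts L_c = 1.375 − 0.9375/2 = 0.90625, R_n = min(1.2×0.90625×0.25×65, 2.4×0.875×0.25×65) = 17.672 kips/bolt; interior L_c = 2.4375 − 0.9375 = 1.5, R_n = 29.25 kips/bolt. φR_n = 0.75 × (1×17.672 + 3×29.25) = 79.1 kips.
Governing: min(194.8, 79.1) = 79.1 kips → bearing.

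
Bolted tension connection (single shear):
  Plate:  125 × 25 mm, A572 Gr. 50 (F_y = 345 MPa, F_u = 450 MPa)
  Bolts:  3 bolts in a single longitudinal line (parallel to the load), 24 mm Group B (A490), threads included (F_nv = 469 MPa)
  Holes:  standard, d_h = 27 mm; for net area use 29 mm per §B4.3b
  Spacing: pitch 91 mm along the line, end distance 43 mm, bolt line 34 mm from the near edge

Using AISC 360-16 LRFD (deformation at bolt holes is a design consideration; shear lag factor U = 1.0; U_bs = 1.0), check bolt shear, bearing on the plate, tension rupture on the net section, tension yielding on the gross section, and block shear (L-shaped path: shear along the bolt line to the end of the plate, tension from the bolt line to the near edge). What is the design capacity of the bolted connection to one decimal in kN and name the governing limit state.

Bolt shear: A_b = π(24)²/4 = 452.39 mm². φR_n = 0.75 × 469 × 452.39 × 3 × 1 = 477.4 kN.
Bearing (25 mm plate, F_u = 450 MPa): end bolts L_c = 43 − 27/2 = 29.5, R_n = min(1.2×29.5×25×450, 2.4×24×25×450) = 398.25 kN/bolt; interior L_c = 91 − 27 = 64, R_n = 648 kN/bolt. φR_n = 0.75 × (1×398.25 + 2×648) = 1270.7 kN.
Tension rupture (net): A_n = (125 − 1×29)×25 = 2400 mm² (U = 1.0, A_e = A_n). φR_n = 0.75 × 450 × 2400 = 810.0 kN.
Tension yield (gross): A_g = 125×25 = 3125 mm². φR_n = 0.90 × 345 × 3125 = 970.3 kN.
Block shear: shear path 1×[43+2×91] = 1×225 mm, A_gv = 5625, A_nv = 1×(225 − 2.5×29)×25 = 3812.5 mm²; tension to near edge: (34 − 0.5×29)×25 = 487.5 mm². R_n = min(0.6×450×3812.5, 0.6×345×5625) + 1.0×450×487.5 = min(1029.4, 1164.4) + 219.38 = 1248.8 kN. φR_n = 0.75 × 1248.8 = 936.6 kN.
Governing: min(477.4, 1270.7, 810.0, 970.3, 936.6) = 477.4 kN → bolt shear.

477.4 kN (bolt shear governs)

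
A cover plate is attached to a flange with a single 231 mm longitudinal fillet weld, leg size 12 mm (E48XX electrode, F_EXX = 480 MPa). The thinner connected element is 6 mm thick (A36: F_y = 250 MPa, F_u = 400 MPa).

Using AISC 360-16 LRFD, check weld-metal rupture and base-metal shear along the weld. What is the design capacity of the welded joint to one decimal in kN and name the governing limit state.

Weld metal: throat = 0.707×12 = 8.484 mm, L = 231 mm. φR_n = 0.75 × 0.6 × 480 × 8.484 × 231 = 423.3 kN.
Base metal shear (6 mm plate): yield φR_n = 1.0×0.6×250×6×231 = 207.9 kN; rupture φR_n = 0.75×0.6×400×6×231 = 249.5 kN; take 207.9 kN (yield).
Governing: min(423.3, 207.9) = 207.9 kN → base-metal shear.

207.9 kN (base-metal shear governs)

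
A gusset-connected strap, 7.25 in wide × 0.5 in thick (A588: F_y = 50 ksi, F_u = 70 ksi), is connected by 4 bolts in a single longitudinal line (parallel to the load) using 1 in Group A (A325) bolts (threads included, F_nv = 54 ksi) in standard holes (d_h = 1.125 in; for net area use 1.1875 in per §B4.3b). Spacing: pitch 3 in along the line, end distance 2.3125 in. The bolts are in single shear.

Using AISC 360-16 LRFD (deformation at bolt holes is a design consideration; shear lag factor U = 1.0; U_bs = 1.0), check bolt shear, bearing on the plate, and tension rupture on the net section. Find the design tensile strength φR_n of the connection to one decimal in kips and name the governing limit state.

Bolt shear: A_b = π(1)²/4 = 0.7854 in². φR_n = 0.75 × 54 × 0.7854 × 4 × 1 = 127.2 kips.
Bearing (0.5 in plate, F_u = 70 ksi): end bolts L_c = 2.3125 − 1.125/2 = 1.75, R_n = min(1.2×1.75×0.5×70, 2.4×1×0.5×70) = 73.5 kips/bolt; interior L_c = 3 − 1.125 = 1.875, R_n = 78.75 kips/bolt. φR_n = 0.75 × (1×73.5 + 3×78.75) = 232.3 kips.
Tension rupture (net): A_n = (7.25 − 1×1.1875)×0.5 = 3.0313 in² (U = 1.0, A_e = A_n). φR_n = 0.75 × 70 × 3.0313 = 159.1 kips.
Governing: min(127.2, 232.3, 159.1) = 127.2 kips → bolt shear.

127.2 kips (bolt shear governs)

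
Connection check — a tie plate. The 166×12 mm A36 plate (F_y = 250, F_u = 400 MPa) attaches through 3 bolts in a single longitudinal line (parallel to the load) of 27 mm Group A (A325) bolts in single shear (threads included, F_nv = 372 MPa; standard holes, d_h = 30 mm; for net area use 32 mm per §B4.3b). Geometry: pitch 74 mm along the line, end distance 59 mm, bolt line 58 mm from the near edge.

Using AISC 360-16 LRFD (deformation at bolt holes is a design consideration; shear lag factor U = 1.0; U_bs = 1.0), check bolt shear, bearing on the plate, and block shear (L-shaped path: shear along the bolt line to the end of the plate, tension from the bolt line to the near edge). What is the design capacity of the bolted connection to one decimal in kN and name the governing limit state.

425.5 kN (block shear governs)

Bolt shear: A_b = π(27)²/4 = 572.56 mm². φR_n = 0.75 × 372 × 572.56 × 3 × 1 = 479.2 kN.
Bearing (12 mm plate, F_u = 400 MPa): end bolts L_c = 59 − 30/2 = 44, R_n = min(1.2×44×12×400, 2.4×27×12×400) = 253.44 kN/bolt; interior L_c = 74 − 30 = 44, R_n = 253.44 kN/bolt. φR_n = 0.75 × (1×253.44 + 2×253.44) = 570.2 kN.
Block shear: shear path 1×[59+2×74] = 1×207 mm, A_gv = 2484, A_nv = 1×(207 − 2.5×32)×12 = 1524 mm²; tension to near edge: (58 − 0.5×32)×12 = 504 mm². R_n = min(0.6×400×1524, 0.6×250×2484) + 1.0×400×504 = min(365.76, 372.6) + 201.6 = 567.36 kN. φR_n = 0.75 × 567.36 = 425.5 kN.
Governing: min(479.2, 570.2, 425.5) = 425.5 kN → block shear.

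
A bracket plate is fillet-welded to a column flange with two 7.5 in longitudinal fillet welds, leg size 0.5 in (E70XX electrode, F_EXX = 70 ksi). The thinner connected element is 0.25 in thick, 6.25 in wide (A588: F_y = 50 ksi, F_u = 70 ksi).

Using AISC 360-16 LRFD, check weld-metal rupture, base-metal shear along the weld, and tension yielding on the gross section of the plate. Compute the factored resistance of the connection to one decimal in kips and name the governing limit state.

70.3 kips (gross-section yield governs)

Weld metal: throat = 0.707×0.5 = 0.3535 in, L = 2×7.5 = 15 in. φR_n = 0.75 × 0.6 × 70 × 0.3535 × 15 = 167.0 kips.
Base metal shear (0.25 in plate): yield φR_n = 1.0×0.6×50×0.25×15 = 112.5 kips; rupture φR_n = 0.75×0.6×70×0.25×15 = 118.1 kips; take 112.5 kips (yield).
Tension yield (gross): A_g = 6.25×0.25 = 1.5625 in². φR_n = 0.90 × 50 × 1.5625 = 70.3 kips.
Governing: min(167.0, 112.5, 70.3) = 70.3 kips → gross-section yield.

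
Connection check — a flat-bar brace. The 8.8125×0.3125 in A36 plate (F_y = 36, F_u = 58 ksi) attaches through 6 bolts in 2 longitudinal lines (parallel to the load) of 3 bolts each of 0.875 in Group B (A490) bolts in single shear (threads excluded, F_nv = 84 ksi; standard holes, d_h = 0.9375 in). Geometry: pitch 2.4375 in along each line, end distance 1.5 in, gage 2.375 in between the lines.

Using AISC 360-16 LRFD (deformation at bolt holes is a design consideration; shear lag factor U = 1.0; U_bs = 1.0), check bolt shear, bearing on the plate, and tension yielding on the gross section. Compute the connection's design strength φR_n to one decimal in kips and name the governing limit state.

89.2 kips (gross-section yield governs)

Bolt shear: A_b = π(0.875)²/4 = 0.60132 in². φR_n = 0.75 × 84 × 0.60132 × 6 × 1 = 227.3 kips.
Bearing (0.3125 in plate, F_u = 58 ksi): end bolts L_c = 1.5 − 0.9375/2 = 1.03125, R_n = min(1.2×1.03125×0.3125×58, 2.4×0.875×0.3125×58) = 22.43 kips/bolt; interior L_c = 2.4375 − 0.9375 = 1.5, R_n = 32.625 kips/bolt. φR_n = 0.75 × (2×22.43 + 4×32.625) = 131.5 kips.
Tension yield (gross): A_g = 8.8125×0.3125 = 2.7539 in². φR_n = 0.90 × 36 × 2.7539 = 89.2 kips.
Governing: min(227.3, 131.5, 89.2) = 89.2 kips → gross-section yield.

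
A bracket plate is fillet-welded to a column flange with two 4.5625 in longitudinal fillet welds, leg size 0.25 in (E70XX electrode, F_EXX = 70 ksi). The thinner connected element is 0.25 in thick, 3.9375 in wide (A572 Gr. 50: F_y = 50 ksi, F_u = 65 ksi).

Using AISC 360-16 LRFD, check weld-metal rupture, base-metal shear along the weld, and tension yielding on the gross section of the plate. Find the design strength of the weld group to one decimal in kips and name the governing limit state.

Weld metal: throat = 0.707×0.25 = 0.17675 in, L = 2×4.5625 = 9.125 in. φR_n = 0.75 × 0.6 × 70 × 0.17675 × 9.125 = 50.8 kips.
Base metal shear (0.25 in plate): yield φR_n = 1.0×0.6×50×0.25×9.125 = 68.4 kips; rupture φR_n = 0.75×0.6×65×0.25×9.125 = 66.7 kips; take 66.7 kips (rupture).
Tension yield (gross): A_g = 3.9375×0.25 = 0.98438 in². φR_n = 0.90 × 50 × 0.98438 = 44.3 kips.
Governing: min(50.8, 66.7, 44.3) = 44.3 kips → gross-section yield.

44.3 kips (gross-section yield governs)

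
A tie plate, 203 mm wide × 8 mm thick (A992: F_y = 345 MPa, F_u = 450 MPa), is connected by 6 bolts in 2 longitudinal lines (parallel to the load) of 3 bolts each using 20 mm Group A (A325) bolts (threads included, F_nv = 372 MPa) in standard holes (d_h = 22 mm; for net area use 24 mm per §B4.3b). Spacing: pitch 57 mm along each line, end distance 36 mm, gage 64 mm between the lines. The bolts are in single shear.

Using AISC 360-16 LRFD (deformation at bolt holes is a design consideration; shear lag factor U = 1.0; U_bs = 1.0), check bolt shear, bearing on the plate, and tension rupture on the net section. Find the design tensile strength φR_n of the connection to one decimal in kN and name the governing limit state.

418.5 kN (net-section rupture governs)

Bolt shear: A_b = π(20)²/4 = 314.16 mm². φR_n = 0.75 × 372 × 314.16 × 6 × 1 = 525.9 kN.
Bearing (8 mm plate, F_u = 450 MPa): end bolts L_c = 36 − 22/2 = 25, R_n = min(1.2×25×8×450, 2.4×20×8×450) = 108 kN/bolt; interior L_c = 57 − 22 = 35, R_n = 151.2 kN/bolt. φR_n = 0.75 × (2×108 + 4×151.2) = 615.6 kN.
Tension rupture (net): A_n = (203 − 2×24)×8 = 1240 mm² (U = 1.0, A_e = A_n). φR_n = 0.75 × 450 × 1240 = 418.5 kN.
Governing: min(525.9, 615.6, 418.5) = 418.5 kN → net-section rupture.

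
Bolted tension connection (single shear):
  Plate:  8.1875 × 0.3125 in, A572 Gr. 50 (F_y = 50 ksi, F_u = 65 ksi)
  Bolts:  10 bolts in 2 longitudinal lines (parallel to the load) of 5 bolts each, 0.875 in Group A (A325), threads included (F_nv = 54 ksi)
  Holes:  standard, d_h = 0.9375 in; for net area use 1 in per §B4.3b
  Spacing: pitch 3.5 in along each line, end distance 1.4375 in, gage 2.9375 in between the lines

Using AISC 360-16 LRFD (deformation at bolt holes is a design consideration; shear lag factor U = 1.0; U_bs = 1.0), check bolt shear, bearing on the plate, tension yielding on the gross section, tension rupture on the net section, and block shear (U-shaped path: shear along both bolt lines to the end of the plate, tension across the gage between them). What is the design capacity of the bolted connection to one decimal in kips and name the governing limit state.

Bolt shear: A_b = π(0.875)²/4 = 0.60132 in². φR_n = 0.75 × 54 × 0.60132 × 10 × 1 = 243.5 kips.
Bearing (0.3125 in plate, F_u = 65 ksi): end bolts L_c = 1.4375 − 0.9375/2 = 0.96875, R_n = min(1.2×0.96875×0.3125×65, 2.4×0.875×0.3125×65) = 23.613 kips/bolt; interior L_c = 3.5 − 0.9375 = 2.5625, R_n = 42.656 kips/bolt. φR_n = 0.75 × (2×23.613 + 8×42.656) = 291.4 kips.
Tension yield (gross): A_g = 8.1875×0.3125 = 2.5586 in². φR_n = 0.90 × 50 × 2.5586 = 115.1 kips.
Tension rupture (net): A_n = (8.1875 − 2×1)×0.3125 = 1.9336 in² (U = 1.0, A_e = A_n). φR_n = 0.75 × 65 × 1.9336 = 94.3 kips.
Block shear: shear path 2×[1.4375+4×3.5] = 2×15.4375 in, A_gv = 9.6484, A_nv = 2×(15.4375 − 4.5×1)×0.3125 = 6.8359 in²; tension across gage: (2.9375 − 1×1)×0.3125 = 0.60547 in². R_n = min(0.6×65×6.8359, 0.6×50×9.6484) + 1.0×65×0.60547 = min(266.6, 289.45) + 39.356 = 305.96 kips. φR_n = 0.75 × 305.96 = 229.5 kips.
Governing: min(243.5, 291.4, 115.1, 94.3, 229.5) = 94.3 kips → net-section rupture.

94.3 kips (net-section rupture governs)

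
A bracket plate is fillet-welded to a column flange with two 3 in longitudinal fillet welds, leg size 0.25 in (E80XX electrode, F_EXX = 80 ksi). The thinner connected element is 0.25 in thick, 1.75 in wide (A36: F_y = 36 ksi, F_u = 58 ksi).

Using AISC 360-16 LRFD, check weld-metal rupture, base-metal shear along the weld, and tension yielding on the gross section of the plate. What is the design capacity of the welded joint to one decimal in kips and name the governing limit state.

14.2 kips (gross-section yield governs)

Weld metal: throat = 0.707×0.25 = 0.17675 in, L = 2×3 = 6 in. φR_n = 0.75 × 0.6 × 80 × 0.17675 × 6 = 38.2 kips.
Base metal shear (0.25 in plate): yield φR_n = 1.0×0.6×36×0.25×6 = 32.4 kips; rupture φR_n = 0.75×0.6×58×0.25×6 = 39.2 kips; take 32.4 kips (yield).
Tension yield (gross): A_g = 1.75×0.25 = 0.4375 in². φR_n = 0.90 × 36 × 0.4375 = 14.2 kips.
Governing: min(38.2, 32.4, 14.2) = 14.2 kips → gross-section yield.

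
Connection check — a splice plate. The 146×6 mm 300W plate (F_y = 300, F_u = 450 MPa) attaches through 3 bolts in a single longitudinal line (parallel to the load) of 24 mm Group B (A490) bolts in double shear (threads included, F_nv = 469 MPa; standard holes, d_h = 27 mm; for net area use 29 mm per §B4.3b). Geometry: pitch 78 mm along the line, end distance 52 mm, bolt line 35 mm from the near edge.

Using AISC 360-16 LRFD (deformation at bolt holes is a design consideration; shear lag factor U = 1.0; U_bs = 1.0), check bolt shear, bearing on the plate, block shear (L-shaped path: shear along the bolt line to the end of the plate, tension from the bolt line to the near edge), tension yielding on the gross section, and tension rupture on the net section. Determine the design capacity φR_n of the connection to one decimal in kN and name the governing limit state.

Bolt shear: A_b = π(24)²/4 = 452.39 mm². φR_n = 0.75 × 469 × 452.39 × 3 × 2 = 954.8 kN.
Bearing (6 mm plate, F_u = 450 MPa): end bolts L_c = 52 − 27/2 = 38.5, R_n = min(1.2×38.5×6×450, 2.4×24×6×450) = 124.74 kN/bolt; interior L_c = 78 − 27 = 51, R_n = 155.52 kN/bolt. φR_n = 0.75 × (1×124.74 + 2×155.52) = 326.8 kN.
Block shear: shear path 1×[52+2×78] = 1×208 mm, A_gv = 1248, A_nv = 1×(208 − 2.5×29)×6 = 813 mm²; tension to near edge: (35 − 0.5×29)×6 = 123 mm². R_n = min(0.6×450×813, 0.6×300×1248) + 1.0×450×123 = min(219.51, 224.64) + 55.35 = 274.86 kN. φR_n = 0.75 × 274.86 = 206.1 kN.
Tension yield (gross): A_g = 146×6 = 876 mm². φR_n = 0.90 × 300 × 876 = 236.5 kN.
Tension rupture (net): A_n = (146 − 1×29)×6 = 702 mm² (U = 1.0, A_e = A_n). φR_n = 0.75 × 450 × 702 = 236.9 kN.
Governing: min(954.8, 326.8, 206.1, 236.5, 236.9) = 206.1 kN → block shear.

206.1 kN (block shear governs)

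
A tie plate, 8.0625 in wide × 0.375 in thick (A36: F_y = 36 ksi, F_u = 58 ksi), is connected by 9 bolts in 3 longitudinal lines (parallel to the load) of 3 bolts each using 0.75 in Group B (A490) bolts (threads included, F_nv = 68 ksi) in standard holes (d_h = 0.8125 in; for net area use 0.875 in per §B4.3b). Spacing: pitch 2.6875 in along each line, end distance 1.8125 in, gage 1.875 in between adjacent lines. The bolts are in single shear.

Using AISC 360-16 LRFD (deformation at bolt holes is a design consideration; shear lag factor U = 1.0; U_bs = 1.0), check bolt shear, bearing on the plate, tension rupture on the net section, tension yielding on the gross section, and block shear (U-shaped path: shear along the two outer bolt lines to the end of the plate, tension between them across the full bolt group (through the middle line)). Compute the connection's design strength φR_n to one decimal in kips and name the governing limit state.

88.7 kips (net-section rupture governs)

Bolt shear: A_b = π(0.75)²/4 = 0.44179 in². φR_n = 0.75 × 68 × 0.44179 × 9 × 1 = 202.8 kips.
Bearing (0.375 in plate, F_u = 58 ksi): end bolts L_c = 1.8125 − 0.8125/2 = 1.40625, R_n = min(1.2×1.40625×0.375×58, 2.4×0.75×0.375×58) = 36.703 kips/bolt; interior L_c = 2.6875 − 0.8125 = 1.875, R_n = 39.15 kips/bolt. φR_n = 0.75 × (3×36.703 + 6×39.15) = 258.8 kips.
Tension rupture (net): A_n = (8.0625 − 3×0.875)×0.375 = 2.0391 in² (U = 1.0, A_e = A_n). φR_n = 0.75 × 58 × 2.0391 = 88.7 kips.
Tension yield (gross): A_g = 8.0625×0.375 = 3.0234 in². φR_n = 0.90 × 36 × 3.0234 = 98.0 kips.
Block shear: shear path 2×[1.8125+2×2.6875] = 2×7.1875 in, A_gv = 5.3906, A_nv = 2×(7.1875 − 2.5×0.875)×0.375 = 3.75 in²; tension across gage: (3.75 − 2×0.875)×0.375 = 0.75 in². R_n = min(0.6×58×3.75, 0.6×36×5.3906) + 1.0×58×0.75 = min(130.5, 116.44) + 43.5 = 159.94 kips. φR_n = 0.75 × 159.94 = 120.0 kips.
Governing: min(202.8, 258.8, 88.7, 98.0, 120.0) = 88.7 kips → net-section rupture.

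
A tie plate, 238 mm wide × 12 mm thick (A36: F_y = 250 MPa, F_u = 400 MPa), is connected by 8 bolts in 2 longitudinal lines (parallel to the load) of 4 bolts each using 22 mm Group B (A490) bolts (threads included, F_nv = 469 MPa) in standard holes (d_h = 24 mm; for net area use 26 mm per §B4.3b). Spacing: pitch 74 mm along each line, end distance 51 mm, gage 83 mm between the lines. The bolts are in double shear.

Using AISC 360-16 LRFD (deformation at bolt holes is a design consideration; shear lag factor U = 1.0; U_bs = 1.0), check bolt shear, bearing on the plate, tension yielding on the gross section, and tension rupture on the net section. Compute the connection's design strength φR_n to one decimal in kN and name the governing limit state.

Bolt shear: A_b = π(22)²/4 = 380.13 mm². φR_n = 0.75 × 469 × 380.13 × 8 × 2 = 2139.4 kN.
Bearing (12 mm plate, F_u = 400 MPa): end bolts L_c = 51 − 24/2 = 39, R_n = min(1.2×39×12×400, 2.4×22×12×400) = 224.64 kN/bolt; interior L_c = 74 − 24 = 50, R_n = 253.44 kN/bolt. φR_n = 0.75 × (2×224.64 + 6×253.44) = 1477.4 kN.
Tension yield (gross): A_g = 238×12 = 2856 mm². φR_n = 0.90 × 250 × 2856 = 642.6 kN.
Tension rupture (net): A_n = (238 − 2×26)×12 = 2232 mm² (U = 1.0, A_e = A_n). φR_n = 0.75 × 400 × 2232 = 669.6 kN.
Governing: min(2139.4, 1477.4, 642.6, 669.6) = 642.6 kN → gross-section yield.

642.6 kN (gross-section yield governs)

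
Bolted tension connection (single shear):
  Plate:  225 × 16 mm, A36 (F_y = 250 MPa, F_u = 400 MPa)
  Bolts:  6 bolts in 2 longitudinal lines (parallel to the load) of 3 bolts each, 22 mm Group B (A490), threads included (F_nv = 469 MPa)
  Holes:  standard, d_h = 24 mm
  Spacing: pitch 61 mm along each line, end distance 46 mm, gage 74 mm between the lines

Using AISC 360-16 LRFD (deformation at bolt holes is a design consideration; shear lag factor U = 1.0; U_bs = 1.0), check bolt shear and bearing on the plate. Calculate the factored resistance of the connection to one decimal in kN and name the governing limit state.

802.3 kN (bolt shear governs)

Bolt shear: A_b = π(22)²/4 = 380.13 mm². φR_n = 0.75 × 469 × 380.13 × 6 × 1 = 802.3 kN.
Bearing (16 mm plate, F_u = 400 MPa): end bolts L_c = 46 − 24/2 = 34, R_n = min(1.2×34×16×400, 2.4×22×16×400) = 261.12 kN/bolt; interior L_c = 61 − 24 = 37, R_n = 284.16 kN/bolt. φR_n = 0.75 × (2×261.12 + 4×284.16) = 1244.2 kN.
Governing: min(802.3, 1244.2) = 802.3 kN → bolt shear.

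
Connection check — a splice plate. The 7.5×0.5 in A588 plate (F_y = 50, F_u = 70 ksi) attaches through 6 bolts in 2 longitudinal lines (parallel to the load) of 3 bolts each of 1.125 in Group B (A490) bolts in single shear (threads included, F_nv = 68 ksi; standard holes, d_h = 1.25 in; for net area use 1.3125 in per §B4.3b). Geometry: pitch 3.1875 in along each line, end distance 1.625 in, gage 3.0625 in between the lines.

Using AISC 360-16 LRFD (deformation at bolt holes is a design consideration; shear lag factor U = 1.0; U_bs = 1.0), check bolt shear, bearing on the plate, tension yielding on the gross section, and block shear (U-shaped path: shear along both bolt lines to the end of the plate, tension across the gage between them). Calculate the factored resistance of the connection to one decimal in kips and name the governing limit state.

168.8 kips (gross-section yield governs)

Bolt shear: A_b = π(1.125)²/4 = 0.99402 in². φR_n = 0.75 × 68 × 0.99402 × 6 × 1 = 304.2 kips.
Bearing (0.5 in plate, F_u = 70 ksi): end bolts L_c = 1.625 − 1.25/2 = 1, R_n = min(1.2×1×0.5×70, 2.4×1.125×0.5×70) = 42 kips/bolt; interior L_c = 3.1875 − 1.25 = 1.9375, R_n = 81.375 kips/bolt. φR_n = 0.75 × (2×42 + 4×81.375) = 307.1 kips.
Tension yield (gross): A_g = 7.5×0.5 = 3.75 in². φR_n = 0.90 × 50 × 3.75 = 168.8 kips.
Block shear: shear path 2×[1.625+2×3.1875] = 2×8 in, A_gv = 8, A_nv = 2×(8 − 2.5×1.3125)×0.5 = 4.7188 in²; tension across gage: (3.0625 − 1×1.3125)×0.5 = 0.875 in². R_n = min(0.6×70×4.7188, 0.6×50×8) + 1.0×70×0.875 = min(198.19, 240) + 61.25 = 259.44 kips. φR_n = 0.75 × 259.44 = 194.6 kips.
Governing: min(304.2, 307.1, 168.8, 194.6) = 168.8 kips → gross-section yield.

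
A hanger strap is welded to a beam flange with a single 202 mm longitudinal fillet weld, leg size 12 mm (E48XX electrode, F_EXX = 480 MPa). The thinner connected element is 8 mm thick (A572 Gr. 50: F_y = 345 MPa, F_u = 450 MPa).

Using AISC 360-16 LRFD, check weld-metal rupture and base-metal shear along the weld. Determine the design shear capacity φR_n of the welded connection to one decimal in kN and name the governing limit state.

327.2 kN (base-metal shear governs)

Weld metal: throat = 0.707×12 = 8.484 mm, L = 202 mm. φR_n = 0.75 × 0.6 × 480 × 8.484 × 202 = 370.2 kN.
Base metal shear (8 mm plate): yield φR_n = 1.0×0.6×345×8×202 = 334.5 kN; rupture φR_n = 0.75×0.6×450×8×202 = 327.2 kN; take 327.2 kN (rupture).
Governing: min(370.2, 327.2) = 327.2 kN → base-metal shear.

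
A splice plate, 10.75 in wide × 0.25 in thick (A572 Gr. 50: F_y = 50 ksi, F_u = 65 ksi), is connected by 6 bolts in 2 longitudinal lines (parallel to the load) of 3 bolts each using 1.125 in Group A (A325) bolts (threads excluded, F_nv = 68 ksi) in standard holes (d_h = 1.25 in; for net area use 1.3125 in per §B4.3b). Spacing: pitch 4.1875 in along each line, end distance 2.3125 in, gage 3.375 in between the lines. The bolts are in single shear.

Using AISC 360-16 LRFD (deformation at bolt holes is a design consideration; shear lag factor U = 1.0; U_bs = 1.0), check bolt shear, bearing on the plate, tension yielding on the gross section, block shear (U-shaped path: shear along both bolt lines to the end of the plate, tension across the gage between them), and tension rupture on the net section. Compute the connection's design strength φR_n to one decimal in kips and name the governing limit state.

99.0 kips (net-section rupture governs)

Bolt shear: A_b = π(1.125)²/4 = 0.99402 in². φR_n = 0.75 × 68 × 0.99402 × 6 × 1 = 304.2 kips.
Bearing (0.25 in plate, F_u = 65 ksi): end bolts L_c = 2.3125 − 1.25/2 = 1.6875, R_n = min(1.2×1.6875×0.25×65, 2.4×1.125×0.25×65) = 32.906 kips/bolt; interior L_c = 4.1875 − 1.25 = 2.9375, R_n = 43.875 kips/bolt. φR_n = 0.75 × (2×32.906 + 4×43.875) = 181.0 kips.
Tension yield (gross): A_g = 10.75×0.25 = 2.6875 in². φR_n = 0.90 × 50 × 2.6875 = 120.9 kips.
Block shear: shear path 2×[2.3125+2×4.1875] = 2×10.6875 in, A_gv = 5.3438, A_nv = 2×(10.6875 − 2.5×1.3125)×0.25 = 3.7031 in²; tension across gage: (3.375 − 1×1.3125)×0.25 = 0.51563 in². R_n = min(0.6×65×3.7031, 0.6×50×5.3438) + 1.0×65×0.51563 = min(144.42, 160.31) + 33.516 = 177.94 kips. φR_n = 0.75 × 177.94 = 133.5 kips.
Tension rupture (net): A_n = (10.75 − 2×1.3125)×0.25 = 2.0313 in² (U = 1.0, A_e = A_n). φR_n = 0.75 × 65 × 2.0313 = 99.0 kips.
Governing: min(304.2, 181.0, 120.9, 133.5, 99.0) = 99.0 kips → net-section rupture.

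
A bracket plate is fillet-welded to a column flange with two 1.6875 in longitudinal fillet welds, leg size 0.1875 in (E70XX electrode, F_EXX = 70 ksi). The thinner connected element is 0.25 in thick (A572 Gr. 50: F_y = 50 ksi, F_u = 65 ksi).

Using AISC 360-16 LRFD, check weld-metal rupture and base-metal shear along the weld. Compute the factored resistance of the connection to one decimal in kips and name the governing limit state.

14.1 kips (weld metal governs)

Weld metal: throat = 0.707×0.1875 = 0.13256 in, L = 2×1.6875 = 3.375 in. φR_n = 0.75 × 0.6 × 70 × 0.13256 × 3.375 = 14.1 kips.
Base metal shear (0.25 in plate): yield φR_n = 1.0×0.6×50×0.25×3.375 = 25.3 kips; rupture φR_n = 0.75×0.6×65×0.25×3.375 = 24.7 kips; take 24.7 kips (rupture).
Governing: min(14.1, 24.7) = 14.1 kips → weld metal.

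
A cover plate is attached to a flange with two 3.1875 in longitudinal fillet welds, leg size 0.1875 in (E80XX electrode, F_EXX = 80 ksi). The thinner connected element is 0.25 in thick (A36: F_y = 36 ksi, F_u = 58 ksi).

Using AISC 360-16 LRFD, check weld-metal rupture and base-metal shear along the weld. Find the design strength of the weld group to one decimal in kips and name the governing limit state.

Weld metal: throat = 0.707×0.1875 = 0.13256 in, L = 2×3.1875 = 6.375 in. φR_n = 0.75 × 0.6 × 80 × 0.13256 × 6.375 = 30.4 kips.
Base metal shear (0.25 in plate): yield φR_n = 1.0×0.6×36×0.25×6.375 = 34.4 kips; rupture φR_n = 0.75×0.6×58×0.25×6.375 = 41.6 kips; take 34.4 kips (yield).
Governing: min(30.4, 34.4) = 30.4 kips → weld metal.

30.4 kips (weld metal governs)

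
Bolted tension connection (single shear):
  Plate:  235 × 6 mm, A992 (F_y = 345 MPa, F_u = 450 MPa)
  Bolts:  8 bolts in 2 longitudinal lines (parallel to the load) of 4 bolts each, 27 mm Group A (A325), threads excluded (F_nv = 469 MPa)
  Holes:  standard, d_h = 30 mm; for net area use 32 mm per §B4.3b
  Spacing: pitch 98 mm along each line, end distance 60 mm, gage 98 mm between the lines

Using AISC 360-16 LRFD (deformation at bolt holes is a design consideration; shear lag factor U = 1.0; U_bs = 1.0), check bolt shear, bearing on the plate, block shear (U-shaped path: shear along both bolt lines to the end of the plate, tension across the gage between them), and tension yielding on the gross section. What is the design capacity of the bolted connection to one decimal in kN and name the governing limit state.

Bolt shear: A_b = π(27)²/4 = 572.56 mm². φR_n = 0.75 × 469 × 572.56 × 8 × 1 = 1611.2 kN.
Bearing (6 mm plate, F_u = 450 MPa): end bolts L_c = 60 − 30/2 = 45, R_n = min(1.2×45×6×450, 2.4×27×6×450) = 145.8 kN/bolt; interior L_c = 98 − 30 = 68, R_n = 174.96 kN/bolt. φR_n = 0.75 × (2×145.8 + 6×174.96) = 1006.0 kN.
Block shear: shear path 2×[60+3×98] = 2×354 mm, A_gv = 4248, A_nv = 2×(354 − 3.5×32)×6 = 2904 mm²; tension across gage: (98 − 1×32)×6 = 396 mm². R_n = min(0.6×450×2904, 0.6×345×4248) + 1.0×450×396 = min(784.08, 879.34) + 178.2 = 962.28 kN. φR_n = 0.75 × 962.28 = 721.7 kN.
Tension yield (gross): A_g = 235×6 = 1410 mm². φR_n = 0.90 × 345 × 1410 = 437.8 kN.
Governing: min(1611.2, 1006.0, 721.7, 437.8) = 437.8 kN → gross-section yield.

437.8 kN (gross-section yield governs)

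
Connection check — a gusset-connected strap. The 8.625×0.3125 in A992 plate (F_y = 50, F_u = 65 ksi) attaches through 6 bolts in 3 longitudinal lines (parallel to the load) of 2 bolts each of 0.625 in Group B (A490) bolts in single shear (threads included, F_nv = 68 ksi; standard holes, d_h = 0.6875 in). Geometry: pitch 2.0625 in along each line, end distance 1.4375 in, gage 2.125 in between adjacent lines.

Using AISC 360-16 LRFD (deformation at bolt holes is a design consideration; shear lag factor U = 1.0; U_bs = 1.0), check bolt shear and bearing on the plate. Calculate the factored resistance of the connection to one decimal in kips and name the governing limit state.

Bolt shear: A_b = π(0.625)²/4 = 0.3068 in². φR_n = 0.75 × 68 × 0.3068 × 6 × 1 = 93.9 kips.
Bearing (0.3125 in plate, F_u = 65 ksi): end bolts L_c = 1.4375 − 0.6875/2 = 1.09375, R_n = min(1.2×1.09375×0.3125×65, 2.4×0.625×0.3125×65) = 26.66 kips/bolt; interior L_c = 2.0625 − 0.6875 = 1.375, R_n = 30.469 kips/bolt. φR_n = 0.75 × (3×26.66 + 3×30.469) = 128.5 kips.
Governing: min(93.9, 128.5) = 93.9 kips → bolt shear.

93.9 kips (bolt shear governs)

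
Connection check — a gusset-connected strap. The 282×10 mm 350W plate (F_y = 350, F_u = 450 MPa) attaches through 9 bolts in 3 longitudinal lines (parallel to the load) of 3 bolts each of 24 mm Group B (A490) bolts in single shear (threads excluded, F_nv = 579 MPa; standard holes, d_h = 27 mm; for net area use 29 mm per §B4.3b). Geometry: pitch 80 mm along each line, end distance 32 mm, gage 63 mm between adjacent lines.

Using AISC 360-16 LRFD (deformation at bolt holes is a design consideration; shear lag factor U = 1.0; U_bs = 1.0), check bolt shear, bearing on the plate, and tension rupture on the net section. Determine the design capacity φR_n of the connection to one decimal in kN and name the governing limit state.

Bolt shear: A_b = π(24)²/4 = 452.39 mm². φR_n = 0.75 × 579 × 452.39 × 9 × 1 = 1768.1 kN.
Bearing (10 mm plate, F_u = 450 MPa): end bolts L_c = 32 − 27/2 = 18.5, R_n = min(1.2×18.5×10×450, 2.4×24×10×450) = 99.9 kN/bolt; interior L_c = 80 − 27 = 53, R_n = 259.2 kN/bolt. φR_n = 0.75 × (3×99.9 + 6×259.2) = 1391.2 kN.
Tension rupture (net): A_n = (282 − 3×29)×10 = 1950 mm² (U = 1.0, A_e = A_n). φR_n = 0.75 × 450 × 1950 = 658.1 kN.
Governing: min(1768.1, 1391.2, 658.1) = 658.1 kN → net-section rupture.

658.1 kN (net-section rupture governs)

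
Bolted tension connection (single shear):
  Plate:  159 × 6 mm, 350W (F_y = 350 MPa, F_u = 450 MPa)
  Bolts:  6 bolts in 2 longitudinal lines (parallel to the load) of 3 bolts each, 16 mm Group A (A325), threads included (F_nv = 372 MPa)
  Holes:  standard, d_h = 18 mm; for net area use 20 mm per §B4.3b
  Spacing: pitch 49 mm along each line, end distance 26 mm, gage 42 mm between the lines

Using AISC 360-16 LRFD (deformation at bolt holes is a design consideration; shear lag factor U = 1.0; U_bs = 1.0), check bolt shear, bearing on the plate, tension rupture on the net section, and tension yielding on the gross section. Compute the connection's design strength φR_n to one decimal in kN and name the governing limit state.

241.0 kN (net-section rupture governs)

Bolt shear: A_b = π(16)²/4 = 201.06 mm². φR_n = 0.75 × 372 × 201.06 × 6 × 1 = 336.6 kN.
Bearing (6 mm plate, F_u = 450 MPa): end bolts L_c = 26 − 18/2 = 17, R_n = min(1.2×17×6×450, 2.4×16×6×450) = 55.08 kN/bolt; interior L_c = 49 − 18 = 31, R_n = 100.44 kN/bolt. φR_n = 0.75 × (2×55.08 + 4×100.44) = 383.9 kN.
Tension rupture (net): A_n = (159 − 2×20)×6 = 714 mm² (U = 1.0, A_e = A_n). φR_n = 0.75 × 450 × 714 = 241.0 kN.
Tension yield (gross): A_g = 159×6 = 954 mm². φR_n = 0.90 × 350 × 954 = 300.5 kN.
Governing: min(336.6, 383.9, 241.0, 300.5) = 241.0 kN → net-section rupture.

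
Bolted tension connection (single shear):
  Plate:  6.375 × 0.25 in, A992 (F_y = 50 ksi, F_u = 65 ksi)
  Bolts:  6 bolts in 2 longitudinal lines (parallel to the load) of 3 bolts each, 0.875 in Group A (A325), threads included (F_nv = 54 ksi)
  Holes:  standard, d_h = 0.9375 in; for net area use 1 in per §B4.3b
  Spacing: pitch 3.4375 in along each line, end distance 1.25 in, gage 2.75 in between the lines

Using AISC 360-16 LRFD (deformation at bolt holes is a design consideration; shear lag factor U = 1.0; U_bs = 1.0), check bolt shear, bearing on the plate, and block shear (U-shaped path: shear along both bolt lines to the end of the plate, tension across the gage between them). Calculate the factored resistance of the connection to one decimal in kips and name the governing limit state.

Bolt shear: A_b = π(0.875)²/4 = 0.60132 in². φR_n = 0.75 × 54 × 0.60132 × 6 × 1 = 146.1 kips.
Bearing (0.25 in plate, F_u = 65 ksi): end bolts L_c = 1.25 − 0.9375/2 = 0.78125, R_n = min(1.2×0.78125×0.25×65, 2.4×0.875×0.25×65) = 15.234 kips/bolt; interior L_c = 3.4375 − 0.9375 = 2.5, R_n = 34.125 kips/bolt. φR_n = 0.75 × (2×15.234 + 4×34.125) = 125.2 kips.
Block shear: shear path 2×[1.25+2×3.4375] = 2×8.125 in, A_gv = 4.0625, A_nv = 2×(8.125 − 2.5×1)×0.25 = 2.8125 in²; tension across gage: (2.75 − 1×1)×0.25 = 0.4375 in². R_n = min(0.6×65×2.8125, 0.6×50×4.0625) + 1.0×65×0.4375 = min(109.69, 121.88) + 28.438 = 138.13 kips. φR_n = 0.75 × 138.13 = 103.6 kips.
Governing: min(146.1, 125.2, 103.6) = 103.6 kips → block shear.

103.6 kips (block shear governs)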